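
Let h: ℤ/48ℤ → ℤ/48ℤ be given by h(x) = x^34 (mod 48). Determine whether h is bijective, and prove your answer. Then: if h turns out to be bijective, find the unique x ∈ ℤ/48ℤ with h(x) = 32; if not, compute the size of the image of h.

6

h(2): Repeated squaring mod 48: 2^1 ≡ 2, 2^2 ≡ 2² = 4, 2^4 ≡ 4² = 16, 2^8 ≡ 16² = 256 ≡ 16, 2^16 ≡ 16² = 256 ≡ 16, 2^32 ≡ 16² = 256 ≡ 16. Since 34 = 32 + 2, 2^34 ≡ 16·4: 16·4 = 64 ≡ 16. So 2^34 ≡ 16 (mod 48).
h(4): Repeated squaring mod 48: 4^1 ≡ 4, 4^2 ≡ 4² = 16, 4^4 ≡ 16² = 256 ≡ 16, 4^8 ≡ 16² = 256 ≡ 16, 4^16 ≡ 16² = 256 ≡ 16, 4^32 ≡ 16² = 256 ≡ 16. Since 34 = 32 + 2, 4^34 ≡ 16·16: 16·16 = 256 ≡ 16. So 4^34 ≡ 16 (mod 48).
So h(2) = h(4) = 16 while 2 ≠ 4, therefore h is not injective, hence not bijective.
Since h is not bijective, we determine |image(h)|. Computing x^34 mod 48 for each x (by repeated squaring, reducing mod 48 at every step), the values h(0), h(1), …, h(47) are: 0, 1, 16, 9, 16, 25, 0, 1, 16, 33, 16, 25, 0, 25, 16, 33, 16, 1, 0, 25, 16, 9, 16, 1, 0, 1, 16, 9, 16, 25, 0, 1, 16, 33, 16, 25, 0, 25, 16, 33, 16, 1, 0, 25, 16, 9, 16, 1.
The distinct values are {0, 1, 9, 16, 25, 33}; there are 6 of them.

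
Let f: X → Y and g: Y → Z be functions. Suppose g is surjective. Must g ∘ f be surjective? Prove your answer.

No. Take X = {0}, Y = Z = {0, 1, 2, 3}, f(0) = 0, and g = identity (surjective).
Then (g ∘ f)(0) = 0, and 3 ∈ Z has no preimage under g ∘ f, so g ∘ f is not surjective.

not surjective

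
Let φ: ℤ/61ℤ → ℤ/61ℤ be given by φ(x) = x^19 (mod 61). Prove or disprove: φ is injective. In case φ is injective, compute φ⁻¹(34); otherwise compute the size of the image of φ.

Since 61 is prime, the nonzero elements of ℤ/61ℤ form a cyclic group of order 60.
As gcd(19, 60) = 1, raising to the 19th power is a bijection on this group: if s^19 ≡ t^19 then (st^{−1})^19 = 1, and the only element of order dividing gcd(19, 60) = 1 is 1, so s = t.
With φ(0) = 0 this makes φ injective on all of ℤ/61ℤ, hence bijective (finite equal-size domain and codomain). In particular φ is injective.
Since φ is injective, we find the preimage of 34. The inverse of x ↦ x^19 on (ℤ/61ℤ)^× is x ↦ x^19, because 19·19 = 361 = 6·60 + 1 ≡ 1 (mod 60) and x^{60} = 1 for x ≠ 0 (Fermat). So φ⁻¹(34) = 34^19 mod 61.
Repeated squaring mod 61: 34^1 ≡ 34, 34^2 ≡ 34² = 1156 ≡ 58, 34^4 ≡ 58² = 3364 ≡ 9, 34^8 ≡ 9² = 81 ≡ 20, 34^16 ≡ 20² = 400 ≡ 34. Since 19 = 16 + 2 + 1, 34^19 ≡ 34·58·34: 34·58 = 1972 ≡ 20, then 20·34 = 680 ≡ 9. So 34^19 ≡ 9 (mod 61).
Hence φ⁻¹(34) = 9.

9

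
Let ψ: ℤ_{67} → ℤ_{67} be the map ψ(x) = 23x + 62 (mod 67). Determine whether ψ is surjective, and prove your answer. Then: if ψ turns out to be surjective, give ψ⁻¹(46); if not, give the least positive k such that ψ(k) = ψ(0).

43

Since gcd(23, 67) = 1, 23 is invertible modulo 67. Euclid's algorithm: 67 = 2·23 + 21, 23 = 1·21 + 2, 21 = 10·2 + 1; back-substituting gives 1 = 35·23 − 12·67, so 23⁻¹ ≡ 35 (mod 67).
For any y ∈ ℤ_{67}, x = 35(y − 62) mod 67 satisfies ψ(x) = 23·35(y − 62) + 62 ≡ y (since 23·35 ≡ 1 mod 67). So every y has a preimage.
Thus ψ is surjective.
Since ψ is surjective, we find ψ⁻¹(46): we need 23x ≡ 46 − 62 ≡ 51 (mod 67). Using 23⁻¹ = 35: x ≡ 35·51 = 1785 = 26·67 + 43, so x = 43.
Check: ψ(43) = 23·43 + 62 = 1051 = 15·67 + 46 ≡ 46 (mod 67).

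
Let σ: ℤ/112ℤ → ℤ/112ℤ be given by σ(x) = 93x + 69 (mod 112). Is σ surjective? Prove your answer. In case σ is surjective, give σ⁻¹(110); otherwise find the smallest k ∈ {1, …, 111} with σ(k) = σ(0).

45

Since gcd(93, 112) = 1, 93 is invertible modulo 112. Euclid's algorithm: 112 = 1·93 + 19, 93 = 4·19 + 17, 19 = 1·17 + 2, 17 = 8·2 + 1; back-substituting gives 1 = 53·93 − 44·112, so 93⁻¹ ≡ 53 (mod 112).
For any y ∈ ℤ/112ℤ, x = 53(y − 69) mod 112 satisfies σ(x) = 93·53(y − 69) + 69 ≡ y (since 93·53 ≡ 1 mod 112). So every y has a preimage.
Thus σ is surjective.
Since σ is surjective, we find σ⁻¹(110): we need 93x ≡ 110 − 69 ≡ 41 (mod 112). Using 93⁻¹ = 53: x ≡ 53·41 = 2173 = 19·112 + 45, so x = 45.
Check: σ(45) = 93·45 + 69 = 4254 = 37·112 + 110 ≡ 110 (mod 112).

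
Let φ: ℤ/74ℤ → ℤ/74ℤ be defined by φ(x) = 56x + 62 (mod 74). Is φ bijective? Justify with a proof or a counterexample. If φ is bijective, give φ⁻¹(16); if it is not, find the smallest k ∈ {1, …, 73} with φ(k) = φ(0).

37

Recall that φ is injective if φ(s) = φ(t) implies s = t.
We have gcd(56, 74) = 2 > 1. Taking s = 0 and t = 37: φ(0) = 62 and φ(37) = 56·37 + 62 = 2134 ≡ 62 (mod 74).
So φ(0) = φ(37) while 0 ≠ 37, thus φ is not injective, hence not bijective.
Since φ is not bijective, we find the least positive k with φ(k) = φ(0): this means 56k ≡ 0 (mod 74), i.e. 74 ∣ 56k. Since gcd(56, 74) = 2, dividing through by 2 this holds exactly when 37 ∣ 28k, and as gcd(28, 37) = 1, exactly when 37 ∣ k.
The smallest positive such k is 37.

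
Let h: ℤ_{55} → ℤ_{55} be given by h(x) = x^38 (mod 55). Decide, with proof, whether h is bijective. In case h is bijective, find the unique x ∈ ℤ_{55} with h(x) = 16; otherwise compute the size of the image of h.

h(3): Repeated squaring mod 55: 3^1 ≡ 3, 3^2 ≡ 3² = 9, 3^4 ≡ 9² = 81 ≡ 26, 3^8 ≡ 26² = 676 ≡ 16, 3^16 ≡ 16² = 256 ≡ 36, 3^32 ≡ 36² = 1296 ≡ 31. Since 38 = 32 + 4 + 2, 3^38 ≡ 31·26·9: 31·26 = 806 ≡ 36, then 36·9 = 324 ≡ 49. So 3^38 ≡ 49 (mod 55).
h(8): Repeated squaring mod 55: 8^1 ≡ 8, 8^2 ≡ 8² = 64 ≡ 9, 8^4 ≡ 9² = 81 ≡ 26, 8^8 ≡ 26² = 676 ≡ 16, 8^16 ≡ 16² = 256 ≡ 36, 8^32 ≡ 36² = 1296 ≡ 31. Since 38 = 32 + 4 + 2, 8^38 ≡ 31·26·9: 31·26 = 806 ≡ 36, then 36·9 = 324 ≡ 49. So 8^38 ≡ 49 (mod 55).
So h(3) = h(8) = 49 while 3 ≠ 8, thus h is not injective, hence not bijective.
Since h is not bijective, we determine |image(h)|. Computing x^38 mod 55 for each x (by repeated squaring, reducing mod 55 at every step), the values h(0), h(1), …, h(54) are: 0, 1, 14, 49, 31, 15, 26, 9, 49, 36, 45, 11, 34, 14, 16, 20, 26, 4, 9, 16, 25, 1, 44, 34, 36, 5, 31, 4, 4, 31, 5, 36, 34, 44, 1, 25, 16, 9, 4, 26, 20, 16, 14, 34, 11, 45, 36, 49, 9, 26, 15, 31, 49, 14, 1.
The distinct values are {0, 1, 4, 5, 9, 11, 14, 15, 16, 20, 25, 26, 31, 34, 36, 44, 45, 49}; there are 18 of them.

18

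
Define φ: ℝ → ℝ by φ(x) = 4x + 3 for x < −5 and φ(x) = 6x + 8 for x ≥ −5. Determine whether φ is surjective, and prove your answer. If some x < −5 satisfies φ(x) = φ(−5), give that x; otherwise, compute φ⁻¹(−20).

-25/4

Both pieces are strictly increasing (slopes 4 and 6), so each is injective on its own interval.
The left piece maps (−∞, −5) onto (−∞, −17); the right piece maps [−5, ∞) onto [−22, ∞).
The union (−∞, −17) ∪ [−22, ∞) covers ℝ, so φ is surjective.
For the follow-up: the images overlap, so an x < −5 with φ(x) = φ(−5) exists. φ(−5) = −22; solving 4x + 3 = −22 for x < −5 gives x = (−22 − 3)/4 = −25/4.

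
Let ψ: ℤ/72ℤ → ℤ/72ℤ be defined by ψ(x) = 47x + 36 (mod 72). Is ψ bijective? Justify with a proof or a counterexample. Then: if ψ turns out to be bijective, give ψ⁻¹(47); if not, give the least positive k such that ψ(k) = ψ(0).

37

If ψ(s) = ψ(t), then 47s ≡ 47t (mod 72). Because gcd(47, 72) = 1, we may cancel 47 to get s ≡ t (mod 72).
We now compute 47⁻¹ mod 72 explicitly. Euclid's algorithm: 72 = 1·47 + 25, 47 = 1·25 + 22, 25 = 1·22 + 3, 22 = 7·3 + 1; back-substituting gives 1 = 23·47 − 15·72, so 47⁻¹ ≡ 23 (mod 72).
Then y ↦ 23(y − 36) is a two-sided inverse to ψ, so every y ∈ ℤ/72ℤ has a preimage.
Hence ψ is bijective.
Since ψ is bijective, we find ψ⁻¹(47): we need 47x ≡ 47 − 36 ≡ 11 (mod 72). Using 47⁻¹ = 23: x ≡ 23·11 = 253 = 3·72 + 37, so x = 37.
Check: ψ(37) = 47·37 + 36 = 1775 = 24·72 + 47 ≡ 47 (mod 72).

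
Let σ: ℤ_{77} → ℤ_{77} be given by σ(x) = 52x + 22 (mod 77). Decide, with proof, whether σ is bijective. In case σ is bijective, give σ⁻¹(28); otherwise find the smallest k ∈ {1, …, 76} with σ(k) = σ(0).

9

Recall that injectivity means: for all a, b in the domain, σ(a) = σ(b) implies a = b.
If σ(a) = σ(b), then 52a ≡ 52b (mod 77). Because gcd(52, 77) = 1, we may cancel 52 to get a ≡ b (mod 77).
We now compute 52⁻¹ mod 77 explicitly. Euclid's algorithm: 77 = 1·52 + 25, 52 = 2·25 + 2, 25 = 12·2 + 1; back-substituting gives 1 = 40·52 − 27·77, so 52⁻¹ ≡ 40 (mod 77).
For any y ∈ ℤ_{77}, x = 40(y − 22) mod 77 satisfies σ(x) = 52·40(y − 22) + 22 ≡ y (since 52·40 ≡ 1 mod 77). So every y has a preimage.
Hence σ is bijective.
Since σ is bijective, we find σ⁻¹(28): we need 52x ≡ 28 − 22 ≡ 6 (mod 77). Using 52⁻¹ = 40: x ≡ 40·6 = 240 = 3·77 + 9, so x = 9.
Check: σ(9) = 52·9 + 22 = 490 = 6·77 + 28 ≡ 28 (mod 77).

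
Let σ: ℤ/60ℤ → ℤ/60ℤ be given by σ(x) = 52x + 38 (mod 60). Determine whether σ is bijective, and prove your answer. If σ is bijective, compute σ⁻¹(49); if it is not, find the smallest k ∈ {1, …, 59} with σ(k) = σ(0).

15

We have gcd(52, 60) = 4 > 1. Taking a = 0 and b = 15: σ(0) = 38 and σ(15) = 52·15 + 38 = 818 ≡ 38 (mod 60).
So σ(0) = σ(15) while 0 ≠ 15, so σ is not injective, hence not bijective.
Since σ is not bijective, we find the least positive k with σ(k) = σ(0): this means 52k ≡ 0 (mod 60), i.e. 60 ∣ 52k. Since gcd(52, 60) = 4, dividing through by 4 this holds exactly when 15 ∣ 13k, and as gcd(13, 15) = 1, exactly when 15 ∣ k.
The smallest positive such k is 15.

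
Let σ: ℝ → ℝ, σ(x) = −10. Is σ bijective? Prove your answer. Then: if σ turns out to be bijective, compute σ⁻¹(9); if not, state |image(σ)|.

Recall that σ is injective when σ(x_1) = σ(x_2) forces x_1 = x_2.
σ(0) = −10 = σ(1) with 0 ≠ 1, so σ is not injective, hence not bijective.
Since σ is not bijective, we state |image(σ)|: the image of σ is {−10}, which has 1 element.

1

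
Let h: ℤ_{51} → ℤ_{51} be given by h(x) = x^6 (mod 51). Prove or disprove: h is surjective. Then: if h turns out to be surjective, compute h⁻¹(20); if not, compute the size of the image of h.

18

h(7): Repeated squaring mod 51: 7^1 ≡ 7, 7^2 ≡ 7² = 49, 7^4 ≡ 49² = 2401 ≡ 4. Since 6 = 4 + 2, 7^6 ≡ 4·49: 4·49 = 196 ≡ 43. So 7^6 ≡ 43 (mod 51).
h(10): Repeated squaring mod 51: 10^1 ≡ 10, 10^2 ≡ 10² = 100 ≡ 49, 10^4 ≡ 49² = 2401 ≡ 4. Since 6 = 4 + 2, 10^6 ≡ 4·49: 4·49 = 196 ≡ 43. So 10^6 ≡ 43 (mod 51).
So h(7) = h(10) = 43 while 7 ≠ 10, so h is not injective.
A non-injective map from the 51-element set ℤ_{51} to itself takes at most 50 distinct values, so it cannot be surjective. Hence h is not surjective.
Since h is not surjective, we determine |image(h)|. Computing x^6 mod 51 for each x (by repeated squaring, reducing mod 51 at every step), the values h(0), h(1), …, h(50) are: 0, 1, 13, 15, 16, 19, 42, 43, 4, 21, 43, 25, 36, 16, 49, 30, 1, 34, 18, 13, 49, 33, 19, 25, 9, 4, 4, 9, 25, 19, 33, 49, 13, 18, 34, 1, 30, 49, 16, 36, 25, 43, 21, 4, 43, 42, 19, 16, 15, 13, 1.
The distinct values are {0, 1, 4, 9, 13, 15, 16, 18, 19, 21, 25, 30, 33, 34, 36, 42, 43, 49}; there are 18 of them.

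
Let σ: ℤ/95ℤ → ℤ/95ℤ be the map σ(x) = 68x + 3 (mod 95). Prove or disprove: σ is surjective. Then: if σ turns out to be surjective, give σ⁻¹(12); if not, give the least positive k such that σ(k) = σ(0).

63

Recall that σ is surjective if every y in the codomain equals σ(x) for some x in the domain.
Since gcd(68, 95) = 1, 68 is invertible modulo 95. Euclid's algorithm: 95 = 1·68 + 27, 68 = 2·27 + 14, 27 = 1·14 + 13, 14 = 1·13 + 1; back-substituting gives 1 = 7·68 − 5·95, so 68⁻¹ ≡ 7 (mod 95).
Then y ↦ 7(y − 3) is a two-sided inverse to σ, so every y ∈ ℤ/95ℤ has a preimage.
Therefore σ is surjective.
Since σ is surjective, we compute σ⁻¹(12): solve 68x + 3 ≡ 12 (mod 95), i.e. 68x ≡ 9 (mod 95).
Multiplying by 68⁻¹ = 7 gives x ≡ 7·9 = 63 ≡ 63 (mod 95).
Check: σ(63) = 68·63 + 3 = 4287 = 45·95 + 12 ≡ 12 (mod 95).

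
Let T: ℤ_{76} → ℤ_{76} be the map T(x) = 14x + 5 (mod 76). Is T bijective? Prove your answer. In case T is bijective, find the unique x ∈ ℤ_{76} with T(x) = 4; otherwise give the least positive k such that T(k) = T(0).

Recall: injectivity means: for all x_1, x_2 in the domain, T(x_1) = T(x_2) implies x_1 = x_2.
We have gcd(14, 76) = 2 > 1. Taking x_1 = 0 and x_2 = 38: T(0) = 5 and T(38) = 14·38 + 5 = 537 ≡ 5 (mod 76).
So T(0) = T(38) while 0 ≠ 38, thus T is not injective, hence not bijective.
Since T is not bijective, we find the least positive k with T(k) = T(0): this means 14k ≡ 0 (mod 76), i.e. 76 ∣ 14k. Since gcd(14, 76) = 2, dividing through by 2 this holds exactly when 38 ∣ 7k, and as gcd(7, 38) = 1, exactly when 38 ∣ k.
The smallest positive such k is 38.

38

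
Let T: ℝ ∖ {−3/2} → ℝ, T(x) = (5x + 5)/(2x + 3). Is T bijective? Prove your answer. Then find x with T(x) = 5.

-2

If T(x) = 5/2, cross-multiplying gives 2(5x + 5) = 5(2x + 3), which simplifies to 10 = 15 — false.  So 5/2 has no preimage and T is not surjective.
Thus T is not bijective.
Solving T(x) = 5: cross-multiplying gives 5x + 5 = 5(2x + 3), which rearranges to −5x = 10, so x = −2.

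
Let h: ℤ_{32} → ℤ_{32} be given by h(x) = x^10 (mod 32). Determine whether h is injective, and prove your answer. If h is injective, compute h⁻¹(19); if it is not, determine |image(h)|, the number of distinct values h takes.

5

h(0) = 0^10 = 0.
h(2): Repeated squaring mod 32: 2^1 ≡ 2, 2^2 ≡ 2² = 4, 2^4 ≡ 4² = 16, 2^8 ≡ 16² = 256 ≡ 0. Since 10 = 8 + 2, 2^10 ≡ 0·4: 0·4 = 0. So 2^10 ≡ 0 (mod 32).
So h(0) = h(2) = 0 while 0 ≠ 2, therefore h is not injective.
Since h is not injective, we determine |image(h)|. Computing x^10 mod 32 for each x (by repeated squaring, reducing mod 32 at every step), the values h(0), h(1), …, h(31) are: 0, 1, 0, 9, 0, 25, 0, 17, 0, 17, 0, 25, 0, 9, 0, 1, 0, 1, 0, 9, 0, 25, 0, 17, 0, 17, 0, 25, 0, 9, 0, 1.
The distinct values are {0, 1, 9, 17, 25}; there are 5 of them.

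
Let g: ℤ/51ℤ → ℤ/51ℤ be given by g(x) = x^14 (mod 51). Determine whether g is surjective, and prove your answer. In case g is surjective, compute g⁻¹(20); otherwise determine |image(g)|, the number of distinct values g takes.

g(7): Repeated squaring mod 51: 7^1 ≡ 7, 7^2 ≡ 7² = 49, 7^4 ≡ 49² = 2401 ≡ 4, 7^8 ≡ 4² = 16. Since 14 = 8 + 4 + 2, 7^14 ≡ 16·4·49: 16·4 = 64 ≡ 13, then 13·49 = 637 ≡ 25. So 7^14 ≡ 25 (mod 51).
g(10): Repeated squaring mod 51: 10^1 ≡ 10, 10^2 ≡ 10² = 100 ≡ 49, 10^4 ≡ 49² = 2401 ≡ 4, 10^8 ≡ 4² = 16. Since 14 = 8 + 4 + 2, 10^14 ≡ 16·4·49: 16·4 = 64 ≡ 13, then 13·49 = 637 ≡ 25. So 10^14 ≡ 25 (mod 51).
So g(7) = g(10) = 25 while 7 ≠ 10, so g is not injective.
A non-injective map from the 51-element set ℤ/51ℤ to itself takes at most 50 distinct values, so it cannot be surjective. Thus g is not surjective.
Since g is not surjective, we determine |image(g)|. Computing x^14 mod 51 for each x (by repeated squaring, reducing mod 51 at every step), the values g(0), g(1), …, g(50) are: 0, 1, 13, 36, 16, 49, 9, 25, 4, 21, 25, 43, 15, 16, 19, 30, 1, 34, 18, 13, 19, 33, 49, 43, 42, 4, 4, 42, 43, 49, 33, 19, 13, 18, 34, 1, 30, 19, 16, 15, 43, 25, 21, 4, 25, 9, 49, 16, 36, 13, 1.
The distinct values are {0, 1, 4, 9, 13, 15, 16, 18, 19, 21, 25, 30, 33, 34, 36, 42, 43, 49}; there are 18 of them.

18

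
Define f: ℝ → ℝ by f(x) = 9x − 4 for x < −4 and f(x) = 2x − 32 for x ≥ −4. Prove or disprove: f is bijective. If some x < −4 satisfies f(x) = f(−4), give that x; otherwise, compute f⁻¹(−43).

Both pieces are strictly increasing (slopes 9 and 2), so each is injective on its own interval.
The left piece maps (−∞, −4) onto (−∞, −40); the right piece maps [−4, ∞) onto [−40, ∞).
Since −40 = −40, the images partition ℝ: f is injective and surjective, hence bijective.
Because the two images are disjoint, no x < −4 has f(x) = f(−4), so we compute f⁻¹(−43): −43 lies in (−∞, −40), so solve 9x − 4 = −43: x = (−43 + 4)/9 = −13/3.

-13/3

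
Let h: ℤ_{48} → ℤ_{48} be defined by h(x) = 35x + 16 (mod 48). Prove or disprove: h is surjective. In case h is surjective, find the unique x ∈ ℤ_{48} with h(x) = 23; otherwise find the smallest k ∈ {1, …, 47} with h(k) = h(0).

29

By definition, h is surjective if every y in the codomain equals h(x) for some x in the domain.
Since gcd(35, 48) = 1, 35 is invertible modulo 48. Euclid's algorithm: 48 = 1·35 + 13, 35 = 2·13 + 9, 13 = 1·9 + 4, 9 = 2·4 + 1; back-substituting gives 1 = 11·35 − 8·48, so 35⁻¹ ≡ 11 (mod 48).
For any y ∈ ℤ_{48}, x = 11(y − 16) mod 48 satisfies h(x) = 35·11(y − 16) + 16 ≡ y (since 35·11 ≡ 1 mod 48). So every y has a preimage.
So h is surjective.
Since h is surjective, we compute h⁻¹(23): solve 35x + 16 ≡ 23 (mod 48), i.e. 35x ≡ 7 (mod 48).
Multiplying by 35⁻¹ = 11 gives x ≡ 11·7 = 77 = 1·48 + 29 ≡ 29 (mod 48).
Check: h(29) = 35·29 + 16 = 1031 = 21·48 + 23 ≡ 23 (mod 48).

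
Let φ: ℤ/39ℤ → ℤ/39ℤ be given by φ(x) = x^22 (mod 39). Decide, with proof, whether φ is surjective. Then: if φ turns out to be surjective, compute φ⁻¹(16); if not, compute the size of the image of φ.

φ(5): Repeated squaring mod 39: 5^1 ≡ 5, 5^2 ≡ 5² = 25, 5^4 ≡ 25² = 625 ≡ 1, 5^8 ≡ 1² = 1, 5^16 ≡ 1² = 1. Since 22 = 16 + 4 + 2, 5^22 ≡ 1·1·25: 1·1 = 1, then 1·25 = 25. So 5^22 ≡ 25 (mod 39).
φ(8): Repeated squaring mod 39: 8^1 ≡ 8, 8^2 ≡ 8² = 64 ≡ 25, 8^4 ≡ 25² = 625 ≡ 1, 8^8 ≡ 1² = 1, 8^16 ≡ 1² = 1. Since 22 = 16 + 4 + 2, 8^22 ≡ 1·1·25: 1·1 = 1, then 1·25 = 25. So 8^22 ≡ 25 (mod 39).
So φ(5) = φ(8) = 25 while 5 ≠ 8, thus φ is not injective.
A non-injective map from the 39-element set ℤ/39ℤ to itself takes at most 38 distinct values, so it cannot be surjective. Therefore φ is not surjective.
Since φ is not surjective, we determine |image(φ)|. Computing x^22 mod 39 for each x (by repeated squaring, reducing mod 39 at every step), the values φ(0), φ(1), …, φ(38) are: 0, 1, 10, 3, 22, 25, 30, 4, 25, 9, 16, 10, 27, 13, 1, 36, 16, 22, 12, 4, 4, 12, 22, 16, 36, 1, 13, 27, 10, 16, 9, 25, 4, 30, 25, 22, 3, 10, 1.
The distinct values are {0, 1, 3, 4, 9, 10, 12, 13, 16, 22, 25, 27, 30, 36}; there are 14 of them.

14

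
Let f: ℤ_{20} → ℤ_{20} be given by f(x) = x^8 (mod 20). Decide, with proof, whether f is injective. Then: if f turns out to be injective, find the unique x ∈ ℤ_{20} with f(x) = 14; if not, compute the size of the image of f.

f(1) = 1^8 = 1.
f(3): Repeated squaring mod 20: 3^1 ≡ 3, 3^2 ≡ 3² = 9, 3^4 ≡ 9² = 81 ≡ 1, 3^8 ≡ 1² = 1. So 3^8 ≡ 1 (mod 20).
So f(1) = f(3) = 1 while 1 ≠ 3, therefore f is not injective.
Since f is not injective, we determine |image(f)|. Computing x^8 mod 20 for each x (by repeated squaring, reducing mod 20 at every step), the values f(0), f(1), …, f(19) are: 0, 1, 16, 1, 16, 5, 16, 1, 16, 1, 0, 1, 16, 1, 16, 5, 16, 1, 16, 1.
The distinct values are {0, 1, 5, 16}; there are 4 of them.

4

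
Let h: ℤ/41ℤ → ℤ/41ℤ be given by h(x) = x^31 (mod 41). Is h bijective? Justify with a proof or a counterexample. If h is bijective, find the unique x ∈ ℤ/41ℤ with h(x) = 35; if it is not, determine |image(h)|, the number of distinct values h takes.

28

Since 41 is prime, the nonzero elements of ℤ/41ℤ form a cyclic group of order 40.
As gcd(31, 40) = 1, raising to the 31st power is a bijection on this group: if x_1^31 ≡ x_2^31 then (x_1x_2^{−1})^31 = 1, and the only element of order dividing gcd(31, 40) = 1 is 1, so x_1 = x_2.
With h(0) = 0 this makes h injective on all of ℤ/41ℤ, hence bijective (finite equal-size domain and codomain). In particular h is bijective.
Since h is bijective, we find the preimage of 35. The inverse of x ↦ x^31 on (ℤ/41ℤ)^× is x ↦ x^31, because 31·31 = 961 = 24·40 + 1 ≡ 1 (mod 40) and x^{40} = 1 for x ≠ 0 (Fermat). So h⁻¹(35) = 35^31 mod 41.
Repeated squaring mod 41: 35^1 ≡ 35, 35^2 ≡ 35² = 1225 ≡ 36, 35^4 ≡ 36² = 1296 ≡ 25, 35^8 ≡ 25² = 625 ≡ 10, 35^16 ≡ 10² = 100 ≡ 18. Since 31 = 16 + 8 + 4 + 2 + 1, 35^31 ≡ 18·10·25·36·35: 18·10 = 180 ≡ 16, then 16·25 = 400 ≡ 31, then 31·36 = 1116 ≡ 9, then 9·35 = 315 ≡ 28. So 35^31 ≡ 28 (mod 41).
Hence h⁻¹(35) = 28.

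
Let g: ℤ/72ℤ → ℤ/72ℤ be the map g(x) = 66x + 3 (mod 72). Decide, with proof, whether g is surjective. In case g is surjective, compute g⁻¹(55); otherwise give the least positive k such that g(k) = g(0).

Recall that surjectivity means every element of the codomain has a preimage under g.
Since gcd(66, 72) = 6, we have 66x ≡ 0 (mod 6) for all x, so g(x) ≡ 3 (mod 6).
But 0 ≢ 3 (mod 6), so 0 ∈ ℤ/72ℤ has no preimage. Thus g is not surjective.
Since g is not surjective, we find the least positive k with g(k) = g(0): this means 66k ≡ 0 (mod 72), i.e. 72 ∣ 66k. Since gcd(66, 72) = 6, dividing through by 6 this holds exactly when 12 ∣ 11k, and as gcd(11, 12) = 1, exactly when 12 ∣ k.
The smallest positive such k is 12.

12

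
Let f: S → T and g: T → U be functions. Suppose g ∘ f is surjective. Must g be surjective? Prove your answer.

surjective

Let c ∈ U. Since g ∘ f is surjective, some a ∈ S has g(f(a)) = c. Then b = f(a) ∈ T satisfies g(b) = c. So g is surjective.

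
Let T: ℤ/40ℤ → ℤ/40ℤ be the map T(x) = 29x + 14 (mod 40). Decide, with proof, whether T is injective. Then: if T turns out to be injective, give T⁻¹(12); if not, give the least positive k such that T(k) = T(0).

Recall: T is injective when T(x_1) = T(x_2) forces x_1 = x_2.
Suppose T(x_1) = T(x_2) in ℤ/40ℤ. Then 29x_1 + 14 ≡ 29x_2 + 14 (mod 40), so 29(x_1 − x_2) ≡ 0 (mod 40).
Since gcd(29, 40) = 1, 29 is invertible modulo 40, thus x_1 − x_2 ≡ 0 (mod 40), i.e. x_1 = x_2.
Thus T is injective.
We now compute 29⁻¹ mod 40 explicitly. Euclid's algorithm: 40 = 1·29 + 11, 29 = 2·11 + 7, 11 = 1·7 + 4, 7 = 1·4 + 3, 4 = 1·3 + 1; back-substituting gives 1 = 29·29 − 21·40, so 29⁻¹ ≡ 29 (mod 40).
Since T is injective, we compute T⁻¹(12): solve 29x + 14 ≡ 12 (mod 40), i.e. 29x ≡ 38 (mod 40).
Multiplying by 29⁻¹ = 29 gives x ≡ 29·38 = 1102 = 27·40 + 22 ≡ 22 (mod 40).
Check: T(22) = 29·22 + 14 = 652 = 16·40 + 12 ≡ 12 (mod 40).

22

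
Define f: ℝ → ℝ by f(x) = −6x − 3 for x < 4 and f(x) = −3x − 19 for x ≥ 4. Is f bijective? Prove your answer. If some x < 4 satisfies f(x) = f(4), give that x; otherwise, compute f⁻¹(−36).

Both pieces are strictly decreasing (slopes −6 and −3), so each is injective on its own interval.
The left piece maps (−∞, 4) onto (−27, ∞); the right piece maps [4, ∞) onto (−∞, −31].
The images leave a gap (−27 has no preimage), so f is not surjective, hence not bijective.
Because the two images are disjoint, no x < 4 has f(x) = f(4), so we compute f⁻¹(−36): −36 lies in (−∞, −31], so solve −3x − 19 = −36: x = (−36 + 19)/(−3) = 17/3.

17/3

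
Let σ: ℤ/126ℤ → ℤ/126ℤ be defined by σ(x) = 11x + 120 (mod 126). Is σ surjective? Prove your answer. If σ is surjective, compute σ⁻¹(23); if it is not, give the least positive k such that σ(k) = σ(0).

Since gcd(11, 126) = 1, 11 is invertible modulo 126. Euclid's algorithm: 126 = 11·11 + 5, 11 = 2·5 + 1; back-substituting gives 1 = 23·11 − 2·126, so 11⁻¹ ≡ 23 (mod 126).
Then y ↦ 23(y − 120) is a two-sided inverse to σ, so every y ∈ ℤ/126ℤ has a preimage.
Thus σ is surjective.
Since σ is surjective, we compute σ⁻¹(23): solve 11x + 120 ≡ 23 (mod 126), i.e. 11x ≡ 29 (mod 126).
Multiplying by 11⁻¹ = 23 gives x ≡ 23·29 = 667 = 5·126 + 37 ≡ 37 (mod 126).
Check: σ(37) = 11·37 + 120 = 527 = 4·126 + 23 ≡ 23 (mod 126).

37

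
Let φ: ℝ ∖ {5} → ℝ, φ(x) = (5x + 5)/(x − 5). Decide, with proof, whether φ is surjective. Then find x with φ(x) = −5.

2

If φ(x) = 5, cross-multiplying gives 1(5x + 5) = 5(x − 5), which simplifies to 5 = −25 — false.  So 5 has no preimage and φ is not surjective.
Solving φ(x) = −5: cross-multiplying gives 5x + 5 = −5(x − 5), which rearranges to 10x = 20, so x = 2.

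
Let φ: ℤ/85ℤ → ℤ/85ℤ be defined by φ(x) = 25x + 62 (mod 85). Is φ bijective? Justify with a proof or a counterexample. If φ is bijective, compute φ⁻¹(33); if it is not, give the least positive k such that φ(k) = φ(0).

Recall: φ is injective when φ(s) = φ(t) forces s = t.
We have gcd(25, 85) = 5 > 1. Taking s = 0 and t = 17: φ(0) = 62 and φ(17) = 25·17 + 62 = 487 ≡ 62 (mod 85).
So φ(0) = φ(17) while 0 ≠ 17, therefore φ is not injective, hence not bijective.
Since φ is not bijective, we find the least positive k with φ(k) = φ(0): this means 25k ≡ 0 (mod 85), i.e. 85 ∣ 25k. Since gcd(25, 85) = 5, dividing through by 5 this holds exactly when 17 ∣ 5k, and as gcd(5, 17) = 1, exactly when 17 ∣ k.
The smallest positive such k is 17.

17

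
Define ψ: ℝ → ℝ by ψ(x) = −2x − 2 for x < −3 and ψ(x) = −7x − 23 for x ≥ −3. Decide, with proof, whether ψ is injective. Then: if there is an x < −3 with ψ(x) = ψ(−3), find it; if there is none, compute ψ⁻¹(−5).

-18/7

Both pieces are strictly decreasing (slopes −2 and −7), so each is injective on its own interval.
The left piece maps (−∞, −3) onto (4, ∞); the right piece maps [−3, ∞) onto (−∞, −2].
These images are disjoint, so no value is attained by both pieces. Therefore ψ is injective.
Because the two images are disjoint, no x < −3 has ψ(x) = ψ(−3), so we compute ψ⁻¹(−5): −5 lies in (−∞, −2], so solve −7x − 23 = −5: x = (−5 + 23)/(−7) = −18/7.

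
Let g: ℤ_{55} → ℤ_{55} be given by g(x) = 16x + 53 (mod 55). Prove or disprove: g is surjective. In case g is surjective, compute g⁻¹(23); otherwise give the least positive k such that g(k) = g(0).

5

Since gcd(16, 55) = 1, 16 is invertible modulo 55. Euclid's algorithm: 55 = 3·16 + 7, 16 = 2·7 + 2, 7 = 3·2 + 1; back-substituting gives 1 = 31·16 − 9·55, so 16⁻¹ ≡ 31 (mod 55).
For any y ∈ ℤ_{55}, x = 31(y − 53) mod 55 satisfies g(x) = 16·31(y − 53) + 53 ≡ y (since 16·31 ≡ 1 mod 55). So every y has a preimage.
Therefore g is surjective.
Since g is surjective, we find g⁻¹(23): we need 16x ≡ 23 − 53 ≡ 25 (mod 55). Using 16⁻¹ = 31: x ≡ 31·25 = 775 = 14·55 + 5, so x = 5.
Check: g(5) = 16·5 + 53 = 133 = 2·55 + 23 ≡ 23 (mod 55).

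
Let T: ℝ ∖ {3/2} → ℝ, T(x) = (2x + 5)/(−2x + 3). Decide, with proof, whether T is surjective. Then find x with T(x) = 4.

If T(x) = −1, cross-multiplying gives −2(2x + 5) = 2(−2x + 3), which simplifies to −10 = 6 — false.  So −1 has no preimage and T is not surjective.
Solving T(x) = 4: cross-multiplying gives 2x + 5 = 4(−2x + 3), which rearranges to 10x = 7, so x = 7/10.

7/10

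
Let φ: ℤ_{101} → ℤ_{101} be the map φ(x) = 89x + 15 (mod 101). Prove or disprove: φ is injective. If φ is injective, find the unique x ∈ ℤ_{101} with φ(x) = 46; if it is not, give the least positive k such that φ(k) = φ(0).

90

Suppose φ(s) = φ(t) in ℤ_{101}. Then 89s + 15 ≡ 89t + 15 (mod 101), so 89(s − t) ≡ 0 (mod 101).
Since gcd(89, 101) = 1, 89 is invertible modulo 101, hence s − t ≡ 0 (mod 101), i.e. s = t.
Thus φ is injective.
We now compute 89⁻¹ mod 101 explicitly. Euclid's algorithm: 101 = 1·89 + 12, 89 = 7·12 + 5, 12 = 2·5 + 2, 5 = 2·2 + 1; back-substituting gives 1 = 42·89 − 37·101, so 89⁻¹ ≡ 42 (mod 101).
Since φ is injective, we compute φ⁻¹(46): solve 89x + 15 ≡ 46 (mod 101), i.e. 89x ≡ 31 (mod 101).
Multiplying by 89⁻¹ = 42 gives x ≡ 42·31 = 1302 = 12·101 + 90 ≡ 90 (mod 101).
Check: φ(90) = 89·90 + 15 = 8025 = 79·101 + 46 ≡ 46 (mod 101).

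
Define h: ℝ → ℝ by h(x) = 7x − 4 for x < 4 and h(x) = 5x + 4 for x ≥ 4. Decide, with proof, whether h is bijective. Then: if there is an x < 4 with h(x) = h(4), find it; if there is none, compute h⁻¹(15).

Both pieces are strictly increasing (slopes 7 and 5), so each is injective on its own interval.
The left piece maps (−∞, 4) onto (−∞, 24); the right piece maps [4, ∞) onto [24, ∞).
Since 24 = 24, the images partition ℝ: h is injective and surjective, hence bijective.
Because the two images are disjoint, no x < 4 has h(x) = h(4), so we compute h⁻¹(15): 15 lies in (−∞, 24), so solve 7x − 4 = 15: x = (15 + 4)/7 = 19/7.

19/7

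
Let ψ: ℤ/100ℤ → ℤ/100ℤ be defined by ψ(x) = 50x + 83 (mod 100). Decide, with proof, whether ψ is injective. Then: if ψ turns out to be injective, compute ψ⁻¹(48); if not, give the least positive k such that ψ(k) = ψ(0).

2

We have gcd(50, 100) = 50 > 1. Taking a = 0 and b = 2: ψ(0) = 83 and ψ(2) = 50·2 + 83 = 183 ≡ 83 (mod 100).
So ψ(0) = ψ(2) while 0 ≠ 2, hence ψ is not injective.
Since ψ is not injective, we find the least positive k with ψ(k) = ψ(0): this means 50k ≡ 0 (mod 100), i.e. 100 ∣ 50k. Since gcd(50, 100) = 50, dividing through by 50 this holds exactly when 2 ∣ k.
The smallest positive such k is 2.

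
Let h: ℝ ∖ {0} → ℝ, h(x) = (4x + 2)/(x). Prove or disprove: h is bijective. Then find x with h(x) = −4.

If h(x) = 4, cross-multiplying gives 1(4x + 2) = 4(x), which simplifies to 2 = 0 — false.  So 4 has no preimage and h is not surjective.
Therefore h is not bijective.
Solving h(x) = −4: cross-multiplying gives 4x + 2 = −4(x), which rearranges to 8x = −2, so x = −1/4.

-1/4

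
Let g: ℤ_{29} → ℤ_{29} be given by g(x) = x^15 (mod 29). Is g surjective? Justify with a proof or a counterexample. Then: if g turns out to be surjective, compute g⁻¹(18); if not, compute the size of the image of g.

Since 29 is prime, the nonzero elements of ℤ_{29} form a cyclic group of order 28.
As gcd(15, 28) = 1, raising to the 15th power is a bijection on this group: if x_1^15 ≡ x_2^15 then (x_1x_2^{−1})^15 = 1, and the only element of order dividing gcd(15, 28) = 1 is 1, so x_1 = x_2.
With g(0) = 0 this makes g injective on all of ℤ_{29}, hence bijective (finite equal-size domain and codomain). In particular g is surjective.
Since g is surjective, we find the preimage of 18. The inverse of x ↦ x^15 on (ℤ_{29})^× is x ↦ x^15, because 15·15 = 225 = 8·28 + 1 ≡ 1 (mod 28) and x^{28} = 1 for x ≠ 0 (Fermat). So g⁻¹(18) = 18^15 mod 29.
Repeated squaring mod 29: 18^1 ≡ 18, 18^2 ≡ 18² = 324 ≡ 5, 18^4 ≡ 5² = 25, 18^8 ≡ 25² = 625 ≡ 16. Since 15 = 8 + 4 + 2 + 1, 18^15 ≡ 16·25·5·18: 16·25 = 400 ≡ 23, then 23·5 = 115 ≡ 28, then 28·18 = 504 ≡ 11. So 18^15 ≡ 11 (mod 29).
Hence g⁻¹(18) = 11.

11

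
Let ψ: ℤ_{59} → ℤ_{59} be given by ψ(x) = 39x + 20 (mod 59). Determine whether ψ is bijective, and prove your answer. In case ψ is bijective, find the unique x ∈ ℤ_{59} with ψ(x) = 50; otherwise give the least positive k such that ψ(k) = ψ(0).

28

If ψ(s) = ψ(t), then 39s ≡ 39t (mod 59). Because gcd(39, 59) = 1, we may cancel 39 to get s ≡ t (mod 59).
We now compute 39⁻¹ mod 59 explicitly. Euclid's algorithm: 59 = 1·39 + 20, 39 = 1·20 + 19, 20 = 1·19 + 1; back-substituting gives 1 = 56·39 − 37·59, so 39⁻¹ ≡ 56 (mod 59).
For any y ∈ ℤ_{59}, x = 56(y − 20) mod 59 satisfies ψ(x) = 39·56(y − 20) + 20 ≡ y (since 39·56 ≡ 1 mod 59). So every y has a preimage.
So ψ is bijective.
Since ψ is bijective, we compute ψ⁻¹(50): solve 39x + 20 ≡ 50 (mod 59), i.e. 39x ≡ 30 (mod 59).
Multiplying by 39⁻¹ = 56 gives x ≡ 56·30 = 1680 = 28·59 + 28 ≡ 28 (mod 59).
Check: ψ(28) = 39·28 + 20 = 1112 = 18·59 + 50 ≡ 50 (mod 59).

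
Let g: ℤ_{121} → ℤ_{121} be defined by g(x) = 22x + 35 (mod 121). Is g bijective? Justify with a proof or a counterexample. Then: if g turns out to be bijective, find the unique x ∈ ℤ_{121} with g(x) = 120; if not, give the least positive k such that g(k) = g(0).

11

We have gcd(22, 121) = 11 > 1. Taking u = 0 and v = 11: g(0) = 35 and g(11) = 22·11 + 35 = 277 ≡ 35 (mod 121).
So g(0) = g(11) while 0 ≠ 11, so g is not injective, hence not bijective.
Since g is not bijective, we find the least positive k with g(k) = g(0): this means 22k ≡ 0 (mod 121), i.e. 121 ∣ 22k. Since gcd(22, 121) = 11, dividing through by 11 this holds exactly when 11 ∣ 2k, and as gcd(2, 11) = 1, exactly when 11 ∣ k.
The smallest positive such k is 11.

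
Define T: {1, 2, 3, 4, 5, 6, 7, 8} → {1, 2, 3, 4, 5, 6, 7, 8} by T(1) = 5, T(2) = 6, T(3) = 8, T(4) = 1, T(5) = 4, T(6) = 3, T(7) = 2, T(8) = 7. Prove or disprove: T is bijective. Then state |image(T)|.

The values 5, 6, 8, 1, 4, 3, 2, 7 are a permutation of {1, 2, 3, 4, 5, 6, 7, 8}: each element appears exactly once.
So T is injective and surjective, hence bijective.
The image of T is {1, 2, 3, 4, 5, 6, 7, 8}, which has 8 elements.

8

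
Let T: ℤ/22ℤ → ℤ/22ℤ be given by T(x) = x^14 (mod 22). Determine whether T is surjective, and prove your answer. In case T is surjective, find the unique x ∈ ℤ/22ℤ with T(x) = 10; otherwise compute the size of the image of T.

12

T(10): Repeated squaring mod 22: 10^1 ≡ 10, 10^2 ≡ 10² = 100 ≡ 12, 10^4 ≡ 12² = 144 ≡ 12, 10^8 ≡ 12² = 144 ≡ 12. Since 14 = 8 + 4 + 2, 10^14 ≡ 12·12·12: 12·12 = 144 ≡ 12, then 12·12 = 144 ≡ 12. So 10^14 ≡ 12 (mod 22).
T(12): Repeated squaring mod 22: 12^1 ≡ 12, 12^2 ≡ 12² = 144 ≡ 12, 12^4 ≡ 12² = 144 ≡ 12, 12^8 ≡ 12² = 144 ≡ 12. Since 14 = 8 + 4 + 2, 12^14 ≡ 12·12·12: 12·12 = 144 ≡ 12, then 12·12 = 144 ≡ 12. So 12^14 ≡ 12 (mod 22).
So T(10) = T(12) = 12 while 10 ≠ 12, so T is not injective.
A non-injective map from the 22-element set ℤ/22ℤ to itself takes at most 21 distinct values, so it cannot be surjective. Hence T is not surjective.
Since T is not surjective, we determine |image(T)|. Computing x^14 mod 22 for each x (by repeated squaring, reducing mod 22 at every step), the values T(0), T(1), …, T(21) are: 0, 1, 16, 15, 14, 9, 20, 3, 4, 5, 12, 11, 12, 5, 4, 3, 20, 9, 14, 15, 16, 1.
The distinct values are {0, 1, 3, 4, 5, 9, 11, 12, 14, 15, 16, 20}; there are 12 of them.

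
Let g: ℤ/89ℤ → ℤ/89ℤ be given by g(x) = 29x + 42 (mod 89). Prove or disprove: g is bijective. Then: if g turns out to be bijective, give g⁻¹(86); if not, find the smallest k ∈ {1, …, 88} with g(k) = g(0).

Suppose g(a) = g(b) in ℤ/89ℤ. Then 29a + 42 ≡ 29b + 42 (mod 89), hence 29(a − b) ≡ 0 (mod 89).
Since gcd(29, 89) = 1, 29 is invertible modulo 89, therefore a − b ≡ 0 (mod 89), i.e. a = b.
We now compute 29⁻¹ mod 89 explicitly. Euclid's algorithm: 89 = 3·29 + 2, 29 = 14·2 + 1; back-substituting gives 1 = 43·29 − 14·89, so 29⁻¹ ≡ 43 (mod 89).
Then y ↦ 43(y − 42) is a two-sided inverse to g, so every y ∈ ℤ/89ℤ has a preimage.
Therefore g is bijective.
Since g is bijective, we compute g⁻¹(86): solve 29x + 42 ≡ 86 (mod 89), i.e. 29x ≡ 44 (mod 89).
Multiplying by 29⁻¹ = 43 gives x ≡ 43·44 = 1892 = 21·89 + 23 ≡ 23 (mod 89).
Check: g(23) = 29·23 + 42 = 709 = 7·89 + 86 ≡ 86 (mod 89).

23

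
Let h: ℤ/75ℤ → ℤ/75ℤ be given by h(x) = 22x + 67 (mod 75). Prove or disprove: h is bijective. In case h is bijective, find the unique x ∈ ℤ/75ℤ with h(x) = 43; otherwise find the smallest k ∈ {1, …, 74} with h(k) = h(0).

33

Suppose h(s) = h(t) in ℤ/75ℤ. Then 22s + 67 ≡ 22t + 67 (mod 75), therefore 22(s − t) ≡ 0 (mod 75).
Since gcd(22, 75) = 1, 22 is invertible modulo 75, so s − t ≡ 0 (mod 75), i.e. s = t.
We now compute 22⁻¹ mod 75 explicitly. Euclid's algorithm: 75 = 3·22 + 9, 22 = 2·9 + 4, 9 = 2·4 + 1; back-substituting gives 1 = 58·22 − 17·75, so 22⁻¹ ≡ 58 (mod 75).
Then y ↦ 58(y − 67) is a two-sided inverse to h, so every y ∈ ℤ/75ℤ has a preimage.
Therefore h is bijective.
Since h is bijective, we find h⁻¹(43): we need 22x ≡ 43 − 67 ≡ 51 (mod 75). Using 22⁻¹ = 58: x ≡ 58·51 = 2958 = 39·75 + 33, so x = 33.
Check: h(33) = 22·33 + 67 = 793 = 10·75 + 43 ≡ 43 (mod 75).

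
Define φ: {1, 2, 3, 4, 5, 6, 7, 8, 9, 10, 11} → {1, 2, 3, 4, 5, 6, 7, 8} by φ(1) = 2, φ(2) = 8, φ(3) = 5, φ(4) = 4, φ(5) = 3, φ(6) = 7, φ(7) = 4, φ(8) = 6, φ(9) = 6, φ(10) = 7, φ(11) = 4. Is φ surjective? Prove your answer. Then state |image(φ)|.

7

No element maps to 1, so φ is not surjective.
The image of φ is {2, 3, 4, 5, 6, 7, 8}, which has 7 elements.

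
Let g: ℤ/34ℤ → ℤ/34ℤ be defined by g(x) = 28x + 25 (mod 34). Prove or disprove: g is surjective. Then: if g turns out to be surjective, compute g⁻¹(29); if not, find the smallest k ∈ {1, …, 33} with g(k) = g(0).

17

Since gcd(28, 34) = 2, we have 28x ≡ 0 (mod 2) for all x, so g(x) ≡ 1 (mod 2).
But 0 ≢ 1 (mod 2), so 0 ∈ ℤ/34ℤ has no preimage. Therefore g is not surjective.
Since g is not surjective, we find the least positive k with g(k) = g(0): this means 28k ≡ 0 (mod 34), i.e. 34 ∣ 28k. Since gcd(28, 34) = 2, dividing through by 2 this holds exactly when 17 ∣ 14k, and as gcd(14, 17) = 1, exactly when 17 ∣ k.
The smallest positive such k is 17.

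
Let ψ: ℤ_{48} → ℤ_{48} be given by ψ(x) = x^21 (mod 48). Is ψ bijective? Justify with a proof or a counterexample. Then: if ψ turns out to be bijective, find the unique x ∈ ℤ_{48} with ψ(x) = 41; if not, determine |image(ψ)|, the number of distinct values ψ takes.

27

ψ(0) = 0^21 = 0.
ψ(6): Repeated squaring mod 48: 6^1 ≡ 6, 6^2 ≡ 6² = 36, 6^4 ≡ 36² = 1296 ≡ 0, 6^8 ≡ 0² = 0, 6^16 ≡ 0² = 0. Since 21 = 16 + 4 + 1, 6^21 ≡ 0·0·6: 0·0 = 0, then 0·6 = 0. So 6^21 ≡ 0 (mod 48).
So ψ(0) = ψ(6) = 0 while 0 ≠ 6, therefore ψ is not injective, hence not bijective.
Since ψ is not bijective, we determine |image(ψ)|. Computing x^21 mod 48 for each x (by repeated squaring, reducing mod 48 at every step), the values ψ(0), ψ(1), …, ψ(47) are: 0, 1, 32, 3, 16, 5, 0, 7, 32, 9, 16, 11, 0, 13, 32, 15, 16, 17, 0, 19, 32, 21, 16, 23, 0, 25, 32, 27, 16, 29, 0, 31, 32, 33, 16, 35, 0, 37, 32, 39, 16, 41, 0, 43, 32, 45, 16, 47.
The distinct values are {0, 1, 3, 5, 7, 9, 11, 13, 15, 16, 17, 19, 21, 23, 25, 27, 29, 31, 32, 33, 35, 37, 39, 41, 43, 45, 47}; there are 27 of them.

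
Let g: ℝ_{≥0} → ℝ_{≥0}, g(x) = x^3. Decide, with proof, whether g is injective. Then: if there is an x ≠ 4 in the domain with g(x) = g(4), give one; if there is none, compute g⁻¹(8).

On ℝ_{≥0}, x ↦ x^3 is strictly increasing, so g(a) = g(b) forces a = b. So g is injective.
Since x ↦ x^3 is strictly increasing on ℝ_{≥0}, it is injective there, so no x ≠ 4 in the domain has g(x) = g(4). We therefore compute g⁻¹(8) = 8^{1/3} = 2 (indeed 2^3 = 8).

2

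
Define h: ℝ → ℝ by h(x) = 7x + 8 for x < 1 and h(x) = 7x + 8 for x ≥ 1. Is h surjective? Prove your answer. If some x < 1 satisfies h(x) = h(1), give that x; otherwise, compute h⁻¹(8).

Both pieces are strictly increasing (slopes 7 and 7), so each is injective on its own interval.
The left piece maps (−∞, 1) onto (−∞, 15); the right piece maps [1, ∞) onto [15, ∞).
These images together cover ℝ, so h is surjective.
Because the two images are disjoint, no x < 1 has h(x) = h(1), so we compute h⁻¹(8): 8 lies in (−∞, 15), so solve 7x + 8 = 8: x = (8 − 8)/7 = 0.

0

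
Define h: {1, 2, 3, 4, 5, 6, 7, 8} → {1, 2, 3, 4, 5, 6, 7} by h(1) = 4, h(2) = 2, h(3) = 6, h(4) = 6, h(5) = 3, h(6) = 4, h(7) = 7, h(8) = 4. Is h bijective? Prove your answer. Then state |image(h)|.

5

h(3) = 6 = h(4) with 3 ≠ 4, so h is not injective, hence not bijective.
The image of h is {2, 3, 4, 6, 7}, which has 5 elements.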